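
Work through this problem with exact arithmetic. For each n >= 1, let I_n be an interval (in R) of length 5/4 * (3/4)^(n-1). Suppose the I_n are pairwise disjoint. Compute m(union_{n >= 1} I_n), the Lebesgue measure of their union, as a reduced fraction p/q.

By countable additivity of the Lebesgue measure on pairwise disjoint measurable sets,
  m(union_{n >= 1} I_n) = sum_{n >= 1} m(I_n) = sum_{n >= 1} a * r^(n-1),
  with a = 5/4 and r = 3/4.
Since 0 < r = 3/4 < 1, the geometric series converges:
  sum_{n >= 1} a * r^(n-1) = a / (1 - r).
  = 5/4 / (1 - 3/4)
  = 5/4 / (1/4)
  = 5.

5


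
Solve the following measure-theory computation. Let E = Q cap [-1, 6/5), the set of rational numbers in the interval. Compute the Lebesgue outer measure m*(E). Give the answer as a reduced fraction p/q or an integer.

E = Q cap [-1, 6/5) is a subset of Q, which is countable. Enumerate Q = {q_1, q_2, ...}; for any eps > 0, cover q_k by the open interval (q_k - eps/2^(k+1), q_k + eps/2^(k+1)), of length eps/2^k. The total cover length is sum_{k>=1} eps/2^k = eps. Hence m*(E) <= m*(Q) <= eps for every eps > 0, and since outer measure is non-negative, m*(E) = 0.

0


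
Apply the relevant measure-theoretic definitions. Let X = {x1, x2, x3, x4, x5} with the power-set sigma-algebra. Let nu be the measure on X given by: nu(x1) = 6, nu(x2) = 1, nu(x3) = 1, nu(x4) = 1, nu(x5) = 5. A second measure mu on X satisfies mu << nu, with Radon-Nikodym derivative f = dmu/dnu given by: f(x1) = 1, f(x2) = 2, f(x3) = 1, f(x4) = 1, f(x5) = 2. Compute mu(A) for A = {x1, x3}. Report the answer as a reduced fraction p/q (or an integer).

By the defining property of the Radon-Nikodym derivative, for every measurable set A,
  mu(A) = integral_A f dnu.
Since nu is a discrete measure concentrated on the atoms of X, the integral over A reduces to the sum
  mu(A) = sum_{x in A} f(x) * nu({x}).
Computing each term:
  x1: f(x1) * nu(x1) = 1 * 6 = 6.
  x3: f(x3) * nu(x3) = 1 * 1 = 1.
Summing: mu(A) = 6 + 1 = 7.

7


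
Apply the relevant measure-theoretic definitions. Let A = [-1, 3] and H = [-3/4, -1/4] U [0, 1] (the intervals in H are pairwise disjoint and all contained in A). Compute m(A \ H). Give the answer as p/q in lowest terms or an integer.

The ambient interval has length m(A) = 3 - (-1) = 4.
Since the holes are disjoint and sit inside A, by finite additivity
  m(H) = sum_i (b_i - a_i), and m(A \ H) = m(A) - m(H).
Computing the hole measures:
  m(H_1) = -1/4 - (-3/4) = 1/2.
  m(H_2) = 1 - 0 = 1.
Summed: m(H) = 1/2 + 1 = 3/2.
So m(A \ H) = 4 - 3/2 = 5/2.

5/2


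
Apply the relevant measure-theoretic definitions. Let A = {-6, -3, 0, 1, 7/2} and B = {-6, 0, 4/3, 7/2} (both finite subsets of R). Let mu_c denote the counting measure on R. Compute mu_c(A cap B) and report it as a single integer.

Counting measure on a finite set equals cardinality. mu_c(A cap B) = |A cap B| (elements appearing in both).
Enumerating the elements of A that also lie in B gives 3 element(s).
So mu_c(A cap B) = 3.

3


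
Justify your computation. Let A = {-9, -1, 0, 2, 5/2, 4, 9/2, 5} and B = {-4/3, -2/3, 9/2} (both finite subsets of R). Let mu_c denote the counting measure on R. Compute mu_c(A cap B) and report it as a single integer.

Counting measure on a finite set equals cardinality. mu_c(A cap B) = |A cap B| (elements appearing in both).
Enumerating the elements of A that also lie in B gives 1 element(s).
So mu_c(A cap B) = 1.

1


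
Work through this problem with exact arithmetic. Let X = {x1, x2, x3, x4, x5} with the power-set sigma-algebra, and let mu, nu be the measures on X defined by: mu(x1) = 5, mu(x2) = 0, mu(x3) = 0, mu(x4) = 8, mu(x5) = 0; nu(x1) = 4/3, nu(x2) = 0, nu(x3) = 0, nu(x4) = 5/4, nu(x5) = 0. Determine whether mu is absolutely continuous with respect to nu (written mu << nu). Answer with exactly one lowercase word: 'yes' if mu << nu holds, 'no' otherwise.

mu << nu means: every nu-null measurable set is also mu-null; equivalently, for every atom x, if nu({x}) = 0 then mu({x}) = 0.
Checking each atom:
  x1: nu = 4/3 > 0 -> no constraint.
  x2: nu = 0, mu = 0 -> consistent with mu << nu.
  x3: nu = 0, mu = 0 -> consistent with mu << nu.
  x4: nu = 5/4 > 0 -> no constraint.
  x5: nu = 0, mu = 0 -> consistent with mu << nu.
No atom violates the condition. Therefore mu << nu.

yes


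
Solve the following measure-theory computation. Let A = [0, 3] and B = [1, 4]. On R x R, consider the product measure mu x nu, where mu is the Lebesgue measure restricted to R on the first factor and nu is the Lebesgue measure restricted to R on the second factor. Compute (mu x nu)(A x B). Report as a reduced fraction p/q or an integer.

For a measurable rectangle A x B, the product measure satisfies
  (mu x nu)(A x B) = mu(A) * nu(B).
  mu(A) = 3.
  nu(B) = 3.
  (mu x nu)(A x B) = 3 * 3 = 9.

9


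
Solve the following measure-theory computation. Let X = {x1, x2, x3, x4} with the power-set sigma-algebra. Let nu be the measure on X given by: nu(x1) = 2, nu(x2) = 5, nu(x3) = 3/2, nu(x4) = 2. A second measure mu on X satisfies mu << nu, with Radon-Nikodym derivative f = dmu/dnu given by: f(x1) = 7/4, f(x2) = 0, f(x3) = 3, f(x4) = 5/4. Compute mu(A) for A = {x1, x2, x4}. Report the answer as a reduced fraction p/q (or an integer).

By the defining property of the Radon-Nikodym derivative, for every measurable set A,
  mu(A) = integral_A f dnu.
Since nu is a discrete measure concentrated on the atoms of X, the integral over A reduces to the sum
  mu(A) = sum_{x in A} f(x) * nu({x}).
Computing each term:
  x1: f(x1) * nu(x1) = 7/4 * 2 = 7/2.
  x2: f(x2) * nu(x2) = 0 * 5 = 0.
  x4: f(x4) * nu(x4) = 5/4 * 2 = 5/2.
Summing: mu(A) = 7/2 + 0 + 5/2 = 6.

6


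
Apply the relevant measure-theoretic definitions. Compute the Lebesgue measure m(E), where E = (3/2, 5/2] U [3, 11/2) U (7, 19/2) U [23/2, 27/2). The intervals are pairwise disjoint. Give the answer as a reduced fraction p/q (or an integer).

For pairwise disjoint intervals, m(union_i I_i) = sum_i m(I_i),
and m is invariant under swapping open/closed endpoints (single points have measure 0).
So m(E) = sum_i (b_i - a_i).
  I_1 has length 5/2 - 3/2 = 1.
  I_2 has length 11/2 - 3 = 5/2.
  I_3 has length 19/2 - 7 = 5/2.
  I_4 has length 27/2 - 23/2 = 2.
Summing:
  m(E) = 1 + 5/2 + 5/2 + 2 = 8.

8


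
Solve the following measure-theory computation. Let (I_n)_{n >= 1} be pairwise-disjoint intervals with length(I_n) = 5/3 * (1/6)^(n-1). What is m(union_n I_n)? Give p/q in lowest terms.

By countable additivity of the Lebesgue measure on pairwise disjoint measurable sets,
  m(union_{n >= 1} I_n) = sum_{n >= 1} m(I_n) = sum_{n >= 1} a * r^(n-1),
  with a = 5/3 and r = 1/6.
Since 0 < r = 1/6 < 1, the geometric series converges:
  sum_{n >= 1} a * r^(n-1) = a / (1 - r).
  = 5/3 / (1 - 1/6)
  = 5/3 / (5/6)
  = 2.

2


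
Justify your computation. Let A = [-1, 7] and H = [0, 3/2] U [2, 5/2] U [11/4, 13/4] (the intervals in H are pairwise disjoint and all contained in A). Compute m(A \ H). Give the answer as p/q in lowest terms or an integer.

The ambient interval has length m(A) = 7 - (-1) = 8.
Since the holes are disjoint and sit inside A, by finite additivity
  m(H) = sum_i (b_i - a_i), and m(A \ H) = m(A) - m(H).
Computing the hole measures:
  m(H_1) = 3/2 - 0 = 3/2.
  m(H_2) = 5/2 - 2 = 1/2.
  m(H_3) = 13/4 - 11/4 = 1/2.
Summed: m(H) = 3/2 + 1/2 + 1/2 = 5/2.
So m(A \ H) = 8 - 5/2 = 11/2.

11/2


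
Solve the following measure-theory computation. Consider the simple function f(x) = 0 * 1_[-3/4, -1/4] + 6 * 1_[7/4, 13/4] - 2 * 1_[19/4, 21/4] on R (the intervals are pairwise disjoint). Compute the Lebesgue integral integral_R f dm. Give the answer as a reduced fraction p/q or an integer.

For a simple function f = sum_i c_i * 1_{A_i} with disjoint A_i,
  integral f dm = sum_i c_i * m(A_i).
Lengths of the A_i:
  m(A_1) = -1/4 - (-3/4) = 1/2.
  m(A_2) = 13/4 - 7/4 = 3/2.
  m(A_3) = 21/4 - 19/4 = 1/2.
Contributions c_i * m(A_i):
  (0) * (1/2) = 0.
  (6) * (3/2) = 9.
  (-2) * (1/2) = -1.
Total: 0 + 9 - 1 = 8.

8


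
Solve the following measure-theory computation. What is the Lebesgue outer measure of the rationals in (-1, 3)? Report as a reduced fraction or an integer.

The set Q cap (-1, 3) is countable (a subset of the countable set Q). Lebesgue outer measure of any countable set is 0: each singleton {q} has m*({q}) = 0, and by countable subadditivity m*(union_k {q_k}) <= sum_k m*({q_k}) = sum_k 0 = 0. The reverse inequality m*(E) >= 0 is automatic. So m*(Q cap (-1, 3)) = 0.

0


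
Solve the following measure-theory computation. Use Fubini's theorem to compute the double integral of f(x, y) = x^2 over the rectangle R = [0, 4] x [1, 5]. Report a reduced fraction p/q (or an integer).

f(x, y) is a tensor product of a function of x and a function of y, and both factors are bounded continuous (hence Lebesgue integrable) on the rectangle, so Fubini's theorem applies:
  integral_R f d(m x m) = (integral_a1^b1 x^2 dx) * (integral_a2^b2 1 dy).
Inner integral in x: integral_{0}^{4} x^2 dx = (4^3 - 0^3)/3
  = 64/3.
Inner integral in y: integral_{1}^{5} 1 dy = (5^1 - 1^1)/1
  = 4.
Product: (64/3) * (4) = 256/3.

256/3


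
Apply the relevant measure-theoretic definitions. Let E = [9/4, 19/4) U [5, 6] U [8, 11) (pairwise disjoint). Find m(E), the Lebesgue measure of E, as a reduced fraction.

For pairwise disjoint intervals, m(union_i I_i) = sum_i m(I_i),
and m is invariant under swapping open/closed endpoints (single points have measure 0).
So m(E) = sum_i (b_i - a_i).
  I_1 has length 19/4 - 9/4 = 5/2.
  I_2 has length 6 - 5 = 1.
  I_3 has length 11 - 8 = 3.
Summing:
  m(E) = 5/2 + 1 + 3 = 13/2.

13/2


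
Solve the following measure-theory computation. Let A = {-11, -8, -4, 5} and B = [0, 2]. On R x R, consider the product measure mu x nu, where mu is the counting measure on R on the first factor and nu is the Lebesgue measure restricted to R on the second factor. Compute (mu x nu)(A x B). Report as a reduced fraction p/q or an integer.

For a measurable rectangle A x B, the product measure satisfies
  (mu x nu)(A x B) = mu(A) * nu(B).
  mu(A) = 4.
  nu(B) = 2.
  (mu x nu)(A x B) = 4 * 2 = 8.

8


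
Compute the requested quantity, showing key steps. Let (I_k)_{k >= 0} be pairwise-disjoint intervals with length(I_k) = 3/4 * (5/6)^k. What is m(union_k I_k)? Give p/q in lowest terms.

By countable additivity of the Lebesgue measure on pairwise disjoint measurable sets,
  m(union_{k >= 0} I_k) = sum_{k >= 0} m(I_k) = sum_{k >= 0} a * r^k,
  with a = 3/4 and r = 5/6.
Since 0 < r = 5/6 < 1, the geometric series converges:
  sum_{k >= 0} a * r^k = a / (1 - r).
  = 3/4 / (1 - 5/6)
  = 3/4 / (1/6)
  = 9/2.

9/2


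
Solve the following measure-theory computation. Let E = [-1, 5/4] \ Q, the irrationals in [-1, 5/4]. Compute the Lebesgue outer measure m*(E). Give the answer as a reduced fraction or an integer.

The interval I = [-1, 5/4] has m(I) = 5/4 - (-1) = 9/4 (endpoints are measure-zero, so open/closed/half-open agree). Write I = (I cap Q) u (I \ Q). The rationals in I are countable, so m*(I cap Q) = 0 (cover each rational by intervals whose total length is arbitrarily small). By countable subadditivity m*(I) <= m*(I cap Q) + m*(I \ Q), hence m*(I \ Q) >= m(I) = 9/4. The reverse inequality m*(I \ Q) <= m*(I) = 9/4 is trivial since (I \ Q) is a subset of I. Therefore m*(I \ Q) = 9/4.

9/4


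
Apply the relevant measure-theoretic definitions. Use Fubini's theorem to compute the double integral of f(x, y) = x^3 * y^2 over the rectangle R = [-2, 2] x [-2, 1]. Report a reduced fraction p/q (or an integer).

f(x, y) is a tensor product of a function of x and a function of y, and both factors are bounded continuous (hence Lebesgue integrable) on the rectangle, so Fubini's theorem applies:
  integral_R f d(m x m) = (integral_a1^b1 x^3 dx) * (integral_a2^b2 y^2 dy).
Inner integral in x: integral_{-2}^{2} x^3 dx = (2^4 - (-2)^4)/4
  = 0.
Inner integral in y: integral_{-2}^{1} y^2 dy = (1^3 - (-2)^3)/3
  = 3.
Product: (0) * (3) = 0.

0


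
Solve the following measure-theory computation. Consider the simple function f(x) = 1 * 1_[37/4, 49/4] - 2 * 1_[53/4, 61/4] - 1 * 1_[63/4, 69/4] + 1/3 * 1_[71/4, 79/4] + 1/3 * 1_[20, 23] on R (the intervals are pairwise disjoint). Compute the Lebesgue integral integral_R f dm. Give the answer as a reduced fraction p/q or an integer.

For a simple function f = sum_i c_i * 1_{A_i} with disjoint A_i,
  integral f dm = sum_i c_i * m(A_i).
Lengths of the A_i:
  m(A_1) = 49/4 - 37/4 = 3.
  m(A_2) = 61/4 - 53/4 = 2.
  m(A_3) = 69/4 - 63/4 = 3/2.
  m(A_4) = 79/4 - 71/4 = 2.
  m(A_5) = 23 - 20 = 3.
Contributions c_i * m(A_i):
  (1) * (3) = 3.
  (-2) * (2) = -4.
  (-1) * (3/2) = -3/2.
  (1/3) * (2) = 2/3.
  (1/3) * (3) = 1.
Total: 3 - 4 - 3/2 + 2/3 + 1 = -5/6.

-5/6


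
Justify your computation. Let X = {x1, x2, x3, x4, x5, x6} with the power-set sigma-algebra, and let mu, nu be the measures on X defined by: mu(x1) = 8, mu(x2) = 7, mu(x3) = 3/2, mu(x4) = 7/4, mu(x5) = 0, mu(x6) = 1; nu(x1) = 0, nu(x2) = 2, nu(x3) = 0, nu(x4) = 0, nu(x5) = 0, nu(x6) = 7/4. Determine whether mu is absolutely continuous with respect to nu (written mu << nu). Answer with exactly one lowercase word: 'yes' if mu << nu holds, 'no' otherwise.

mu << nu means: every nu-null measurable set is also mu-null; equivalently, for every atom x, if nu({x}) = 0 then mu({x}) = 0.
Checking each atom:
  x1: nu = 0, mu = 8 > 0 -> violates mu << nu.
  x2: nu = 2 > 0 -> no constraint.
  x3: nu = 0, mu = 3/2 > 0 -> violates mu << nu.
  x4: nu = 0, mu = 7/4 > 0 -> violates mu << nu.
  x5: nu = 0, mu = 0 -> consistent with mu << nu.
  x6: nu = 7/4 > 0 -> no constraint.
The atom(s) x1, x3, x4 violate the condition (nu = 0 but mu > 0). Therefore mu is NOT absolutely continuous w.r.t. nu.

no


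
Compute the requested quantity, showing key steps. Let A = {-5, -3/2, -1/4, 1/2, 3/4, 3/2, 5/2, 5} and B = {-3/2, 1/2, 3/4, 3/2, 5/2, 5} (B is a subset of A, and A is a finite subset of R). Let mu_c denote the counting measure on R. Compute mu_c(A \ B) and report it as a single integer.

Counting measure assigns mu_c(E) = |E| (number of elements) when E is finite. For B subset A, A \ B is the set of elements of A not in B, so |A \ B| = |A| - |B|.
|A| = 8, |B| = 6, so mu_c(A \ B) = 8 - 6 = 2.

2


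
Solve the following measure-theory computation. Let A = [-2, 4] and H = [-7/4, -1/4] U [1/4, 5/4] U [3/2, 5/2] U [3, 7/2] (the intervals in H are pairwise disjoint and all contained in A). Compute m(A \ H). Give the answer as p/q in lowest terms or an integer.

The ambient interval has length m(A) = 4 - (-2) = 6.
Since the holes are disjoint and sit inside A, by finite additivity
  m(H) = sum_i (b_i - a_i), and m(A \ H) = m(A) - m(H).
Computing the hole measures:
  m(H_1) = -1/4 - (-7/4) = 3/2.
  m(H_2) = 5/4 - 1/4 = 1.
  m(H_3) = 5/2 - 3/2 = 1.
  m(H_4) = 7/2 - 3 = 1/2.
Summed: m(H) = 3/2 + 1 + 1 + 1/2 = 4.
So m(A \ H) = 6 - 4 = 2.

2


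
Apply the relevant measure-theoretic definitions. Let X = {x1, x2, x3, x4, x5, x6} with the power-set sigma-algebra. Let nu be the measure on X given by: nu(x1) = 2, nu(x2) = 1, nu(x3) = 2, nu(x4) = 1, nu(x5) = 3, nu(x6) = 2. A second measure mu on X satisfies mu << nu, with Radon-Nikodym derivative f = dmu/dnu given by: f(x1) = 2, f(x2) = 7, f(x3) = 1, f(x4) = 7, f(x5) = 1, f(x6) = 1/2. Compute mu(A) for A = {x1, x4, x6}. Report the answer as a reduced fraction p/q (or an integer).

By the defining property of the Radon-Nikodym derivative, for every measurable set A,
  mu(A) = integral_A f dnu.
Since nu is a discrete measure concentrated on the atoms of X, the integral over A reduces to the sum
  mu(A) = sum_{x in A} f(x) * nu({x}).
Computing each term:
  x1: f(x1) * nu(x1) = 2 * 2 = 4.
  x4: f(x4) * nu(x4) = 7 * 1 = 7.
  x6: f(x6) * nu(x6) = 1/2 * 2 = 1.
Summing: mu(A) = 4 + 7 + 1 = 12.

12


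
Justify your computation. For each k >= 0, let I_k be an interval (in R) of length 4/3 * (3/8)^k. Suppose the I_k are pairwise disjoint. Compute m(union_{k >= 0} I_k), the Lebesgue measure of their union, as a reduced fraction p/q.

By countable additivity of the Lebesgue measure on pairwise disjoint measurable sets,
  m(union_{k >= 0} I_k) = sum_{k >= 0} m(I_k) = sum_{k >= 0} a * r^k,
  with a = 4/3 and r = 3/8.
Since 0 < r = 3/8 < 1, the geometric series converges:
  sum_{k >= 0} a * r^k = a / (1 - r).
  = 4/3 / (1 - 3/8)
  = 4/3 / (5/8)
  = 32/15.

32/15


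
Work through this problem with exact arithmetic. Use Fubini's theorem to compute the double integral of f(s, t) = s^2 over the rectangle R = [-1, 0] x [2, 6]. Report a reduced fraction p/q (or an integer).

f(s, t) is a tensor product of a function of s and a function of t, and both factors are bounded continuous (hence Lebesgue integrable) on the rectangle, so Fubini's theorem applies:
  integral_R f d(m x m) = (integral_a1^b1 s^2 ds) * (integral_a2^b2 1 dt).
Inner integral in s: integral_{-1}^{0} s^2 ds = (0^3 - (-1)^3)/3
  = 1/3.
Inner integral in t: integral_{2}^{6} 1 dt = (6^1 - 2^1)/1
  = 4.
Product: (1/3) * (4) = 4/3.

4/3


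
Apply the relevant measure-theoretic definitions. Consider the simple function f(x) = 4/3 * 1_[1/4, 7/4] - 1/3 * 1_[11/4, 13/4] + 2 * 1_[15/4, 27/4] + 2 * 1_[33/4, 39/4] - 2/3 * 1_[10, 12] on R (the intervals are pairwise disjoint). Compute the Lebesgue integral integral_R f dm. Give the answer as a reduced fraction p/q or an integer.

For a simple function f = sum_i c_i * 1_{A_i} with disjoint A_i,
  integral f dm = sum_i c_i * m(A_i).
Lengths of the A_i:
  m(A_1) = 7/4 - 1/4 = 3/2.
  m(A_2) = 13/4 - 11/4 = 1/2.
  m(A_3) = 27/4 - 15/4 = 3.
  m(A_4) = 39/4 - 33/4 = 3/2.
  m(A_5) = 12 - 10 = 2.
Contributions c_i * m(A_i):
  (4/3) * (3/2) = 2.
  (-1/3) * (1/2) = -1/6.
  (2) * (3) = 6.
  (2) * (3/2) = 3.
  (-2/3) * (2) = -4/3.
Total: 2 - 1/6 + 6 + 3 - 4/3 = 19/2.

19/2


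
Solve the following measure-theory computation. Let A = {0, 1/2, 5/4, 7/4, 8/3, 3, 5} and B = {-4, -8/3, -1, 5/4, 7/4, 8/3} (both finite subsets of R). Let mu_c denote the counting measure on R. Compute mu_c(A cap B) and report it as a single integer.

Counting measure on a finite set equals cardinality. mu_c(A cap B) = |A cap B| (elements appearing in both).
Enumerating the elements of A that also lie in B gives 3 element(s).
So mu_c(A cap B) = 3.

3


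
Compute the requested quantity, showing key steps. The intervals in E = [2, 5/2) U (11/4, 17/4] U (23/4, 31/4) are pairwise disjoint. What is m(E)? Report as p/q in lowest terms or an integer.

For pairwise disjoint intervals, m(union_i I_i) = sum_i m(I_i),
and m is invariant under swapping open/closed endpoints (single points have measure 0).
So m(E) = sum_i (b_i - a_i).
  I_1 has length 5/2 - 2 = 1/2.
  I_2 has length 17/4 - 11/4 = 3/2.
  I_3 has length 31/4 - 23/4 = 2.
Summing:
  m(E) = 1/2 + 3/2 + 2 = 4.

4


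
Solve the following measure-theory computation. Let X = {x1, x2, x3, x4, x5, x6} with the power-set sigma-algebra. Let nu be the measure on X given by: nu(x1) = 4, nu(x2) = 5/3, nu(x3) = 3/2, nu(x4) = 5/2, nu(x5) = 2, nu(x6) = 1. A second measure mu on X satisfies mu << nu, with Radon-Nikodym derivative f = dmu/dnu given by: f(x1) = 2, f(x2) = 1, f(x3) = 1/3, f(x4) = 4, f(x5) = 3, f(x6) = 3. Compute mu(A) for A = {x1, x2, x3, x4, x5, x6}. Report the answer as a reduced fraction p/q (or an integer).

By the defining property of the Radon-Nikodym derivative, for every measurable set A,
  mu(A) = integral_A f dnu.
Since nu is a discrete measure concentrated on the atoms of X, the integral over A reduces to the sum
  mu(A) = sum_{x in A} f(x) * nu({x}).
Computing each term:
  x1: f(x1) * nu(x1) = 2 * 4 = 8.
  x2: f(x2) * nu(x2) = 1 * 5/3 = 5/3.
  x3: f(x3) * nu(x3) = 1/3 * 3/2 = 1/2.
  x4: f(x4) * nu(x4) = 4 * 5/2 = 10.
  x5: f(x5) * nu(x5) = 3 * 2 = 6.
  x6: f(x6) * nu(x6) = 3 * 1 = 3.
Summing: mu(A) = 8 + 5/3 + 1/2 + 10 + 6 + 3 = 175/6.

175/6


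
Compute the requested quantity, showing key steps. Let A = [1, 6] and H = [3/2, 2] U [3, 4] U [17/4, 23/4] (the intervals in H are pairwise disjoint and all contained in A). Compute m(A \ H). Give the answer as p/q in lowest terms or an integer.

The ambient interval has length m(A) = 6 - 1 = 5.
Since the holes are disjoint and sit inside A, by finite additivity
  m(H) = sum_i (b_i - a_i), and m(A \ H) = m(A) - m(H).
Computing the hole measures:
  m(H_1) = 2 - 3/2 = 1/2.
  m(H_2) = 4 - 3 = 1.
  m(H_3) = 23/4 - 17/4 = 3/2.
Summed: m(H) = 1/2 + 1 + 3/2 = 3.
So m(A \ H) = 5 - 3 = 2.

2


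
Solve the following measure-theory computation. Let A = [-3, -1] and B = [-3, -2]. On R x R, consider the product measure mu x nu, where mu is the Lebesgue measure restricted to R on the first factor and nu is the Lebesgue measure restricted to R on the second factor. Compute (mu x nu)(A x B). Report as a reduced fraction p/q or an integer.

For a measurable rectangle A x B, the product measure satisfies
  (mu x nu)(A x B) = mu(A) * nu(B).
  mu(A) = 2.
  nu(B) = 1.
  (mu x nu)(A x B) = 2 * 1 = 2.

2


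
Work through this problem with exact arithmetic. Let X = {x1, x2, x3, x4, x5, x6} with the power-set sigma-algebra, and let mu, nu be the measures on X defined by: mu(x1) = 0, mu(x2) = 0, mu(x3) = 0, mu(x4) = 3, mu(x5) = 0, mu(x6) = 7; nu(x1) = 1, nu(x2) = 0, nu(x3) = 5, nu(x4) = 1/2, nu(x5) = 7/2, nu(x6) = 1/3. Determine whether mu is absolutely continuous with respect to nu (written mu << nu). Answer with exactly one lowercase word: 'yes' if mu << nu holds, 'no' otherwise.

mu << nu means: every nu-null measurable set is also mu-null; equivalently, for every atom x, if nu({x}) = 0 then mu({x}) = 0.
Checking each atom:
  x1: nu = 1 > 0 -> no constraint.
  x2: nu = 0, mu = 0 -> consistent with mu << nu.
  x3: nu = 5 > 0 -> no constraint.
  x4: nu = 1/2 > 0 -> no constraint.
  x5: nu = 7/2 > 0 -> no constraint.
  x6: nu = 1/3 > 0 -> no constraint.
No atom violates the condition. Therefore mu << nu.

yes


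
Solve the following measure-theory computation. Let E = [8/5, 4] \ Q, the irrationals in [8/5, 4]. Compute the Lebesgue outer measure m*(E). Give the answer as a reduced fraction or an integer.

The interval I = [8/5, 4] has m(I) = 4 - 8/5 = 12/5 (endpoints are measure-zero, so open/closed/half-open agree). Write I = (I cap Q) u (I \ Q). The rationals in I are countable, so m*(I cap Q) = 0 (cover each rational by intervals whose total length is arbitrarily small). By countable subadditivity m*(I) <= m*(I cap Q) + m*(I \ Q), hence m*(I \ Q) >= m(I) = 12/5. The reverse inequality m*(I \ Q) <= m*(I) = 12/5 is trivial since (I \ Q) is a subset of I. Therefore m*(I \ Q) = 12/5.

12/5


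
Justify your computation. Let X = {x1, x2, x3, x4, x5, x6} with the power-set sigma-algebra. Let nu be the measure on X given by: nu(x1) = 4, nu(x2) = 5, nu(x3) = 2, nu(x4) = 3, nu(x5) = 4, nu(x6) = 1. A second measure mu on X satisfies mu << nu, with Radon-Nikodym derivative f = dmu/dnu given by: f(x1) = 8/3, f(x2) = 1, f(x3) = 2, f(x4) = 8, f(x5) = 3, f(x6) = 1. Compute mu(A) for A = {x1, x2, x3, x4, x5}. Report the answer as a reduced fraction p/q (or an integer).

By the defining property of the Radon-Nikodym derivative, for every measurable set A,
  mu(A) = integral_A f dnu.
Since nu is a discrete measure concentrated on the atoms of X, the integral over A reduces to the sum
  mu(A) = sum_{x in A} f(x) * nu({x}).
Computing each term:
  x1: f(x1) * nu(x1) = 8/3 * 4 = 32/3.
  x2: f(x2) * nu(x2) = 1 * 5 = 5.
  x3: f(x3) * nu(x3) = 2 * 2 = 4.
  x4: f(x4) * nu(x4) = 8 * 3 = 24.
  x5: f(x5) * nu(x5) = 3 * 4 = 12.
Summing: mu(A) = 32/3 + 5 + 4 + 24 + 12 = 167/3.

167/3


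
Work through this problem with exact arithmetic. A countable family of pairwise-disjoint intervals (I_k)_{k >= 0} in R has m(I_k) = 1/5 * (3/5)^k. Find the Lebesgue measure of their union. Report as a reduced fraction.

By countable additivity of the Lebesgue measure on pairwise disjoint measurable sets,
  m(union_{k >= 0} I_k) = sum_{k >= 0} m(I_k) = sum_{k >= 0} a * r^k,
  with a = 1/5 and r = 3/5.
Since 0 < r = 3/5 < 1, the geometric series converges:
  sum_{k >= 0} a * r^k = a / (1 - r).
  = 1/5 / (1 - 3/5)
  = 1/5 / (2/5)
  = 1/2.

1/2


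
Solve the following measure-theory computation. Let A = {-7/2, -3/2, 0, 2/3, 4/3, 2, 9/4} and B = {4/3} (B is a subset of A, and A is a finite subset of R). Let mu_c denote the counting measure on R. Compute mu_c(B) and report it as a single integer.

Counting measure assigns mu_c(E) = |E| (number of elements) when E is finite.
B has 1 element(s), so mu_c(B) = 1.

1


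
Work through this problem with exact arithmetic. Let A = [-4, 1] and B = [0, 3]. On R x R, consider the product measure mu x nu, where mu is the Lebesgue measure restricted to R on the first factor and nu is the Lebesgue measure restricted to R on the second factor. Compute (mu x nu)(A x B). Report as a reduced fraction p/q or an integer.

For a measurable rectangle A x B, the product measure satisfies
  (mu x nu)(A x B) = mu(A) * nu(B).
  mu(A) = 5.
  nu(B) = 3.
  (mu x nu)(A x B) = 5 * 3 = 15.

15


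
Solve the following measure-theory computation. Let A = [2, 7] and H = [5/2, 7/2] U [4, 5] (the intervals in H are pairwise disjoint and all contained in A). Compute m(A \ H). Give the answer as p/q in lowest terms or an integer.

The ambient interval has length m(A) = 7 - 2 = 5.
Since the holes are disjoint and sit inside A, by finite additivity
  m(H) = sum_i (b_i - a_i), and m(A \ H) = m(A) - m(H).
Computing the hole measures:
  m(H_1) = 7/2 - 5/2 = 1.
  m(H_2) = 5 - 4 = 1.
Summed: m(H) = 1 + 1 = 2.
So m(A \ H) = 5 - 2 = 3.

3


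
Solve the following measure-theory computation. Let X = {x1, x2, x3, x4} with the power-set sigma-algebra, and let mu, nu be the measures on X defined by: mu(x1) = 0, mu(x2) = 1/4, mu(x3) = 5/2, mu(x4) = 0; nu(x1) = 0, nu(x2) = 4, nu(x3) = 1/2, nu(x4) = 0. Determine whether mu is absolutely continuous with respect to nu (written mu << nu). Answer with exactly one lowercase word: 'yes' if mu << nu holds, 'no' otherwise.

mu << nu means: every nu-null measurable set is also mu-null; equivalently, for every atom x, if nu({x}) = 0 then mu({x}) = 0.
Checking each atom:
  x1: nu = 0, mu = 0 -> consistent with mu << nu.
  x2: nu = 4 > 0 -> no constraint.
  x3: nu = 1/2 > 0 -> no constraint.
  x4: nu = 0, mu = 0 -> consistent with mu << nu.
No atom violates the condition. Therefore mu << nu.

yes


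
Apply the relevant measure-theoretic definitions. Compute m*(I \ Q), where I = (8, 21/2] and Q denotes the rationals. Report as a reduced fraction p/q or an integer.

The interval I = (8, 21/2] has m(I) = 21/2 - 8 = 5/2 (endpoints are measure-zero, so open/closed/half-open agree). Write I = (I cap Q) u (I \ Q). The rationals in I are countable, so m*(I cap Q) = 0 (cover each rational by intervals whose total length is arbitrarily small). By countable subadditivity m*(I) <= m*(I cap Q) + m*(I \ Q), hence m*(I \ Q) >= m(I) = 5/2. The reverse inequality m*(I \ Q) <= m*(I) = 5/2 is trivial since (I \ Q) is a subset of I. Therefore m*(I \ Q) = 5/2.

5/2


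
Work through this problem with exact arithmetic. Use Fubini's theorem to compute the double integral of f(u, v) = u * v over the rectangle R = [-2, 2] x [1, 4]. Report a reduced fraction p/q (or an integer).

f(u, v) is a tensor product of a function of u and a function of v, and both factors are bounded continuous (hence Lebesgue integrable) on the rectangle, so Fubini's theorem applies:
  integral_R f d(m x m) = (integral_a1^b1 u du) * (integral_a2^b2 v dv).
Inner integral in u: integral_{-2}^{2} u du = (2^2 - (-2)^2)/2
  = 0.
Inner integral in v: integral_{1}^{4} v dv = (4^2 - 1^2)/2
  = 15/2.
Product: (0) * (15/2) = 0.

0


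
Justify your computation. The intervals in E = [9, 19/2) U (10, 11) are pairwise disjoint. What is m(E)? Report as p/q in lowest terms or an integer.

For pairwise disjoint intervals, m(union_i I_i) = sum_i m(I_i),
and m is invariant under swapping open/closed endpoints (single points have measure 0).
So m(E) = sum_i (b_i - a_i).
  I_1 has length 19/2 - 9 = 1/2.
  I_2 has length 11 - 10 = 1.
Summing:
  m(E) = 1/2 + 1 = 3/2.

3/2


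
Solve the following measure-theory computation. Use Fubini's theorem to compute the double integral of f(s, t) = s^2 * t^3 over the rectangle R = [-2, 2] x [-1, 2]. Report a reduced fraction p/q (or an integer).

f(s, t) is a tensor product of a function of s and a function of t, and both factors are bounded continuous (hence Lebesgue integrable) on the rectangle, so Fubini's theorem applies:
  integral_R f d(m x m) = (integral_a1^b1 s^2 ds) * (integral_a2^b2 t^3 dt).
Inner integral in s: integral_{-2}^{2} s^2 ds = (2^3 - (-2)^3)/3
  = 16/3.
Inner integral in t: integral_{-1}^{2} t^3 dt = (2^4 - (-1)^4)/4
  = 15/4.
Product: (16/3) * (15/4) = 20.

20


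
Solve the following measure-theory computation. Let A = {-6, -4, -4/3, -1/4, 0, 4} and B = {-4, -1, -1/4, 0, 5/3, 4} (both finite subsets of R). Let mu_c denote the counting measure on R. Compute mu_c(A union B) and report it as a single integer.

Counting measure on a finite set equals cardinality. By inclusion-exclusion, |A union B| = |A| + |B| - |A cap B|.
|A| = 6, |B| = 6, |A cap B| = 4.
So mu_c(A union B) = 6 + 6 - 4 = 8.

8


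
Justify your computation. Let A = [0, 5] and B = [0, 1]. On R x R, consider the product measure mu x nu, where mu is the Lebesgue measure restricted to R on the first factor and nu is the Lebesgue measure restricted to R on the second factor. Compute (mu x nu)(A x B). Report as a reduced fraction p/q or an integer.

For a measurable rectangle A x B, the product measure satisfies
  (mu x nu)(A x B) = mu(A) * nu(B).
  mu(A) = 5.
  nu(B) = 1.
  (mu x nu)(A x B) = 5 * 1 = 5.

5


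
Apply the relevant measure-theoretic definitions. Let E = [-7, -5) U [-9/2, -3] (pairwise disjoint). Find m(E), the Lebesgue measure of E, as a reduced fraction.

For pairwise disjoint intervals, m(union_i I_i) = sum_i m(I_i),
and m is invariant under swapping open/closed endpoints (single points have measure 0).
So m(E) = sum_i (b_i - a_i).
  I_1 has length -5 - (-7) = 2.
  I_2 has length -3 - (-9/2) = 3/2.
Summing:
  m(E) = 2 + 3/2 = 7/2.

7/2


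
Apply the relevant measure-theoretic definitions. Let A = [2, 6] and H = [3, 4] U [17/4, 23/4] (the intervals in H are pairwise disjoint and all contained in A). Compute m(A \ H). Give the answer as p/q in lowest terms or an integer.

The ambient interval has length m(A) = 6 - 2 = 4.
Since the holes are disjoint and sit inside A, by finite additivity
  m(H) = sum_i (b_i - a_i), and m(A \ H) = m(A) - m(H).
Computing the hole measures:
  m(H_1) = 4 - 3 = 1.
  m(H_2) = 23/4 - 17/4 = 3/2.
Summed: m(H) = 1 + 3/2 = 5/2.
So m(A \ H) = 4 - 5/2 = 3/2.

3/2


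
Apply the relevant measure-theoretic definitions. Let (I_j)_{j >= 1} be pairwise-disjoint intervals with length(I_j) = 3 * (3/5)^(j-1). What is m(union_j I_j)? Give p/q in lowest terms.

By countable additivity of the Lebesgue measure on pairwise disjoint measurable sets,
  m(union_{j >= 1} I_j) = sum_{j >= 1} m(I_j) = sum_{j >= 1} a * r^(j-1),
  with a = 3 and r = 3/5.
Since 0 < r = 3/5 < 1, the geometric series converges:
  sum_{j >= 1} a * r^(j-1) = a / (1 - r).
  = 3 / (1 - 3/5)
  = 3 / (2/5)
  = 15/2.

15/2


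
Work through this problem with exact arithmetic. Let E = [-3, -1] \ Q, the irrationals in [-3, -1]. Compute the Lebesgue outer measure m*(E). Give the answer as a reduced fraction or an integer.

The interval I = [-3, -1] has m(I) = -1 - (-3) = 2 (endpoints are measure-zero, so open/closed/half-open agree). Write I = (I cap Q) u (I \ Q). The rationals in I are countable, so m*(I cap Q) = 0 (cover each rational by intervals whose total length is arbitrarily small). By countable subadditivity m*(I) <= m*(I cap Q) + m*(I \ Q), hence m*(I \ Q) >= m(I) = 2. The reverse inequality m*(I \ Q) <= m*(I) = 2 is trivial since (I \ Q) is a subset of I. Therefore m*(I \ Q) = 2.

2


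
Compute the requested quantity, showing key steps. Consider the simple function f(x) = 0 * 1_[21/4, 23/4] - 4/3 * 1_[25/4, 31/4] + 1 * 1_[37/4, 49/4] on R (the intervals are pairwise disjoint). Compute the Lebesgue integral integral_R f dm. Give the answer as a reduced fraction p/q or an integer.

For a simple function f = sum_i c_i * 1_{A_i} with disjoint A_i,
  integral f dm = sum_i c_i * m(A_i).
Lengths of the A_i:
  m(A_1) = 23/4 - 21/4 = 1/2.
  m(A_2) = 31/4 - 25/4 = 3/2.
  m(A_3) = 49/4 - 37/4 = 3.
Contributions c_i * m(A_i):
  (0) * (1/2) = 0.
  (-4/3) * (3/2) = -2.
  (1) * (3) = 3.
Total: 0 - 2 + 3 = 1.

1


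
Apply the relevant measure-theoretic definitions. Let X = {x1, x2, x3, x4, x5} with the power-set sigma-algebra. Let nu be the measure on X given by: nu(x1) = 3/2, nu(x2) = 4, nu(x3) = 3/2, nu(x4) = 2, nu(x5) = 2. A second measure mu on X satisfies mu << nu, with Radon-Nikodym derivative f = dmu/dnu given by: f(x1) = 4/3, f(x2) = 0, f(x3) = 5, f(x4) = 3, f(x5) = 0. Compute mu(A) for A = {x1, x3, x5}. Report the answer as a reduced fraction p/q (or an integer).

By the defining property of the Radon-Nikodym derivative, for every measurable set A,
  mu(A) = integral_A f dnu.
Since nu is a discrete measure concentrated on the atoms of X, the integral over A reduces to the sum
  mu(A) = sum_{x in A} f(x) * nu({x}).
Computing each term:
  x1: f(x1) * nu(x1) = 4/3 * 3/2 = 2.
  x3: f(x3) * nu(x3) = 5 * 3/2 = 15/2.
  x5: f(x5) * nu(x5) = 0 * 2 = 0.
Summing: mu(A) = 2 + 15/2 + 0 = 19/2.

19/2


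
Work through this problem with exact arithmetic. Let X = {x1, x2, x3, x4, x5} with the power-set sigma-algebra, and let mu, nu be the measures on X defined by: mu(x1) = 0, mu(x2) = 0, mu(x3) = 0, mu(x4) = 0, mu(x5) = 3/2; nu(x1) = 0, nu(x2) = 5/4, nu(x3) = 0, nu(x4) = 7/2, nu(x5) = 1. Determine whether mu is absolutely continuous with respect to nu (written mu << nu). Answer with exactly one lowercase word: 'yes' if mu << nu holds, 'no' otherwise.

mu << nu means: every nu-null measurable set is also mu-null; equivalently, for every atom x, if nu({x}) = 0 then mu({x}) = 0.
Checking each atom:
  x1: nu = 0, mu = 0 -> consistent with mu << nu.
  x2: nu = 5/4 > 0 -> no constraint.
  x3: nu = 0, mu = 0 -> consistent with mu << nu.
  x4: nu = 7/2 > 0 -> no constraint.
  x5: nu = 1 > 0 -> no constraint.
No atom violates the condition. Therefore mu << nu.

yes


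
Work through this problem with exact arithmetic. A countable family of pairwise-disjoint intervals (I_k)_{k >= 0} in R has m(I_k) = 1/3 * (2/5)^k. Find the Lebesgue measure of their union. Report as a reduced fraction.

By countable additivity of the Lebesgue measure on pairwise disjoint measurable sets,
  m(union_{k >= 0} I_k) = sum_{k >= 0} m(I_k) = sum_{k >= 0} a * r^k,
  with a = 1/3 and r = 2/5.
Since 0 < r = 2/5 < 1, the geometric series converges:
  sum_{k >= 0} a * r^k = a / (1 - r).
  = 1/3 / (1 - 2/5)
  = 1/3 / (3/5)
  = 5/9.

5/9


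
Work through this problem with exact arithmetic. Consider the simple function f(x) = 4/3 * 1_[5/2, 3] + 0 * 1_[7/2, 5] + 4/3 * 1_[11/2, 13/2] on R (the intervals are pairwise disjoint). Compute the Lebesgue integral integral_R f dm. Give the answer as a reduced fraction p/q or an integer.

For a simple function f = sum_i c_i * 1_{A_i} with disjoint A_i,
  integral f dm = sum_i c_i * m(A_i).
Lengths of the A_i:
  m(A_1) = 3 - 5/2 = 1/2.
  m(A_2) = 5 - 7/2 = 3/2.
  m(A_3) = 13/2 - 11/2 = 1.
Contributions c_i * m(A_i):
  (4/3) * (1/2) = 2/3.
  (0) * (3/2) = 0.
  (4/3) * (1) = 4/3.
Total: 2/3 + 0 + 4/3 = 2.

2


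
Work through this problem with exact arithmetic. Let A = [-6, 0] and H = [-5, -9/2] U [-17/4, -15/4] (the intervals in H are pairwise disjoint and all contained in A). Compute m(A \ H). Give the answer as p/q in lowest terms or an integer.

The ambient interval has length m(A) = 0 - (-6) = 6.
Since the holes are disjoint and sit inside A, by finite additivity
  m(H) = sum_i (b_i - a_i), and m(A \ H) = m(A) - m(H).
Computing the hole measures:
  m(H_1) = -9/2 - (-5) = 1/2.
  m(H_2) = -15/4 - (-17/4) = 1/2.
Summed: m(H) = 1/2 + 1/2 = 1.
So m(A \ H) = 6 - 1 = 5.

5


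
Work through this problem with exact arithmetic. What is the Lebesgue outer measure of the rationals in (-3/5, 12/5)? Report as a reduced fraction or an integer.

The set Q cap (-3/5, 12/5) is countable (a subset of the countable set Q). Lebesgue outer measure of any countable set is 0: each singleton {q} has m*({q}) = 0, and by countable subadditivity m*(union_k {q_k}) <= sum_k m*({q_k}) = sum_k 0 = 0. The reverse inequality m*(E) >= 0 is automatic. So m*(Q cap (-3/5, 12/5)) = 0.

0


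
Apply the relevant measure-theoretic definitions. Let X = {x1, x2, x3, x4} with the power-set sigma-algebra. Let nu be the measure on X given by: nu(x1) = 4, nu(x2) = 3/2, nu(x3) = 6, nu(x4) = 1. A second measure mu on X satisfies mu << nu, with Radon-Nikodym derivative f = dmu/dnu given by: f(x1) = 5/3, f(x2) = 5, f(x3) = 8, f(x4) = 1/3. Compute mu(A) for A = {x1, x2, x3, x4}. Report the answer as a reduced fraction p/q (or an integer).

By the defining property of the Radon-Nikodym derivative, for every measurable set A,
  mu(A) = integral_A f dnu.
Since nu is a discrete measure concentrated on the atoms of X, the integral over A reduces to the sum
  mu(A) = sum_{x in A} f(x) * nu({x}).
Computing each term:
  x1: f(x1) * nu(x1) = 5/3 * 4 = 20/3.
  x2: f(x2) * nu(x2) = 5 * 3/2 = 15/2.
  x3: f(x3) * nu(x3) = 8 * 6 = 48.
  x4: f(x4) * nu(x4) = 1/3 * 1 = 1/3.
Summing: mu(A) = 20/3 + 15/2 + 48 + 1/3 = 125/2.

125/2


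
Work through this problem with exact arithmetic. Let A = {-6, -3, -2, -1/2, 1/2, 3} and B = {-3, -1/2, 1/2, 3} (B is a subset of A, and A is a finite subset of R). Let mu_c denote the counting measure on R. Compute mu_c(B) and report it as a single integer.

Counting measure assigns mu_c(E) = |E| (number of elements) when E is finite.
B has 4 element(s), so mu_c(B) = 4.

4


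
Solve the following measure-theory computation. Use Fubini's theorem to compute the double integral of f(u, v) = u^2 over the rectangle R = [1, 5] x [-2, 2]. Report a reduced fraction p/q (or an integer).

f(u, v) is a tensor product of a function of u and a function of v, and both factors are bounded continuous (hence Lebesgue integrable) on the rectangle, so Fubini's theorem applies:
  integral_R f d(m x m) = (integral_a1^b1 u^2 du) * (integral_a2^b2 1 dv).
Inner integral in u: integral_{1}^{5} u^2 du = (5^3 - 1^3)/3
  = 124/3.
Inner integral in v: integral_{-2}^{2} 1 dv = (2^1 - (-2)^1)/1
  = 4.
Product: (124/3) * (4) = 496/3.

496/3


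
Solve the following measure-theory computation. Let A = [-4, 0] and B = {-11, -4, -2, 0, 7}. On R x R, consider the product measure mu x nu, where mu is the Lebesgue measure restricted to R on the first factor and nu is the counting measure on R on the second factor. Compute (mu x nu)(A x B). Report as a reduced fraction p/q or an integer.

For a measurable rectangle A x B, the product measure satisfies
  (mu x nu)(A x B) = mu(A) * nu(B).
  mu(A) = 4.
  nu(B) = 5.
  (mu x nu)(A x B) = 4 * 5 = 20.

20


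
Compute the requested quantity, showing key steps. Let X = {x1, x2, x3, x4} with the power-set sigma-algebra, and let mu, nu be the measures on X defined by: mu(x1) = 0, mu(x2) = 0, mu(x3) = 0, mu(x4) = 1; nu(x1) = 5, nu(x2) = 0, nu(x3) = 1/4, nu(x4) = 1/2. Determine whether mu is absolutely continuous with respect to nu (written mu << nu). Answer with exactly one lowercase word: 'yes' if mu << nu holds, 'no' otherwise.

mu << nu means: every nu-null measurable set is also mu-null; equivalently, for every atom x, if nu({x}) = 0 then mu({x}) = 0.
Checking each atom:
  x1: nu = 5 > 0 -> no constraint.
  x2: nu = 0, mu = 0 -> consistent with mu << nu.
  x3: nu = 1/4 > 0 -> no constraint.
  x4: nu = 1/2 > 0 -> no constraint.
No atom violates the condition. Therefore mu << nu.

yes


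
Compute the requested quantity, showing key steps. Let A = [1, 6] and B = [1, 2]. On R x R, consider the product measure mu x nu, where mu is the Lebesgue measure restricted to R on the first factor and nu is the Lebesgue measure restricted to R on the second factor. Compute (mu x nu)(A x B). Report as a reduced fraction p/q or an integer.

For a measurable rectangle A x B, the product measure satisfies
  (mu x nu)(A x B) = mu(A) * nu(B).
  mu(A) = 5.
  nu(B) = 1.
  (mu x nu)(A x B) = 5 * 1 = 5.

5
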